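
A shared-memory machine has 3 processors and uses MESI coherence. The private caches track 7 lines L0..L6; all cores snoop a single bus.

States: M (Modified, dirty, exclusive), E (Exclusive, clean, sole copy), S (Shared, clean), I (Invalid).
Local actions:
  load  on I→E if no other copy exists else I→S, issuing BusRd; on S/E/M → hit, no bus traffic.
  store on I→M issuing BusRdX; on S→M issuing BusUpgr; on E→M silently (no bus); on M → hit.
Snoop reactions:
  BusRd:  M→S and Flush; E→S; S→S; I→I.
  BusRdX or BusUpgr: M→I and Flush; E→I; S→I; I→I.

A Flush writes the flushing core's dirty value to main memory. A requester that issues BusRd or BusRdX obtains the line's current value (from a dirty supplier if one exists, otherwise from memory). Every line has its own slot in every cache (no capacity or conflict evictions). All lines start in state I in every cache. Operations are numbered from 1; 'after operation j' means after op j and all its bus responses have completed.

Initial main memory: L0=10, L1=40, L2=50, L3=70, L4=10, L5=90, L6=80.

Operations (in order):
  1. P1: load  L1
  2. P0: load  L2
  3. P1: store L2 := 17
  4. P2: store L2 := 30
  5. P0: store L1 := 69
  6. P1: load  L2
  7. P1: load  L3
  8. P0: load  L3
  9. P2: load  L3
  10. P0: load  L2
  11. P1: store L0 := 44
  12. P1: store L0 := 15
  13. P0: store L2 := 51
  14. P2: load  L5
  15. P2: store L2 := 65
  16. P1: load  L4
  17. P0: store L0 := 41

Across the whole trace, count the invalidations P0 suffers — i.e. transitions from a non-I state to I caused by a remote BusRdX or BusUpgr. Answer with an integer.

[1] P1: load  L1 | P0:I, P1:E(40), P2:I | bus: BusRd
[2] P0: load  L2 | P0:E(50), P1:I, P2:I | bus: BusRd
[3] P1: store L2 := 17 | P0:I, P1:M(17), P2:I | bus: BusRdX
[4] P2: store L2 := 30 | P0:I, P1:I, P2:M(30) | bus: BusRdX,Flush
[5] P0: store L1 := 69 | P0:M(69), P1:I, P2:I | bus: BusRdX
[6] P1: load  L2 | P0:I, P1:S(30), P2:S(30) | bus: BusRd,Flush
[7] P1: load  L3 | P0:I, P1:E(70), P2:I | bus: BusRd
[8] P0: load  L3 | P0:S(70), P1:S(70), P2:I | bus: BusRd
[9] P2: load  L3 | P0:S(70), P1:S(70), P2:S(70) | bus: BusRd
[10] P0: load  L2 | P0:S(30), P1:S(30), P2:S(30) | bus: BusRd
[11] P1: store L0 := 44 | P0:I, P1:M(44), P2:I | bus: BusRdX
[12] P1: store L0 := 15 | P0:I, P1:M(15), P2:I | bus: none
[13] P0: store L2 := 51 | P0:M(51), P1:I, P2:I | bus: BusUpgr
[14] P2: load  L5 | P0:I, P1:I, P2:E(90) | bus: BusRd
[15] P2: store L2 := 65 | P0:I, P1:I, P2:M(65) | bus: BusRdX,Flush
[16] P1: load  L4 | P0:I, P1:E(10), P2:I | bus: BusRd
[17] P0: store L0 := 41 | P0:M(41), P1:I, P2:I | bus: BusRdX,Flush

invalidations = 2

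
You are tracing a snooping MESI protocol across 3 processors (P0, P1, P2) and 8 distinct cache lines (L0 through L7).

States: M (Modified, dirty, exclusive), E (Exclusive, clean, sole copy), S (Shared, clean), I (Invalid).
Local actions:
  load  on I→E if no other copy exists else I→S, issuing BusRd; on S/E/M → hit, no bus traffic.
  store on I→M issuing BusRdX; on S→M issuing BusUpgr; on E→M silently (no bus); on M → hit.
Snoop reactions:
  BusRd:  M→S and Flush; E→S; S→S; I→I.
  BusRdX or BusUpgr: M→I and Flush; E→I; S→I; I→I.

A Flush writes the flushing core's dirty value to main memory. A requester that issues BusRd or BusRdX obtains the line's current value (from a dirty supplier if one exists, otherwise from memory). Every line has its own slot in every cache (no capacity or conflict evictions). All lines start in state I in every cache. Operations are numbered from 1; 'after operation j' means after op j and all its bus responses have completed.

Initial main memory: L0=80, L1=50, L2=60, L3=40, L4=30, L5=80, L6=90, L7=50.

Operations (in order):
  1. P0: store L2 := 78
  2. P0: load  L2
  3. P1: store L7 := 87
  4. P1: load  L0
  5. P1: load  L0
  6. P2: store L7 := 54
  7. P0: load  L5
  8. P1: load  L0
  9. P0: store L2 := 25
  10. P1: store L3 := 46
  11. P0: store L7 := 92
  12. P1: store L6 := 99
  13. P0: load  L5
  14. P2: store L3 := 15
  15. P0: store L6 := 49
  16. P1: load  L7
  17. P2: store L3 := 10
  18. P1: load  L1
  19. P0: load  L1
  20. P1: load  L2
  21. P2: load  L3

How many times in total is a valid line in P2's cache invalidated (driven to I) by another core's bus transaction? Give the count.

invalidations = 1

step 1: P0: store L2 := 78  ⟶  MII  (L2)  txn=BusRdX  M[L2]=60
step 2: P0: load  L2  ⟶  MII  (L2)  txn=∅  M[L2]=60
step 3: P1: store L7 := 87  ⟶  IMI  (L7)  txn=BusRdX  M[L7]=50
step 4: P1: load  L0  ⟶  IEI  (L0)  txn=BusRd  M[L0]=80
step 5: P1: load  L0  ⟶  IEI  (L0)  txn=∅  M[L0]=80
step 6: P2: store L7 := 54  ⟶  IIM  (L7)  txn=BusRdX+Flush  M[L7]=87
step 7: P0: load  L5  ⟶  EII  (L5)  txn=BusRd  M[L5]=80
step 8: P1: load  L0  ⟶  IEI  (L0)  txn=∅  M[L0]=80
step 9: P0: store L2 := 25  ⟶  MII  (L2)  txn=∅  M[L2]=60
step 10: P1: store L3 := 46  ⟶  IMI  (L3)  txn=BusRdX  M[L3]=40
step 11: P0: store L7 := 92  ⟶  MII  (L7)  txn=BusRdX+Flush  M[L7]=54
step 12: P1: store L6 := 99  ⟶  IMI  (L6)  txn=BusRdX  M[L6]=90
step 13: P0: load  L5  ⟶  EII  (L5)  txn=∅  M[L5]=80
step 14: P2: store L3 := 15  ⟶  IIM  (L3)  txn=BusRdX+Flush  M[L3]=46
step 15: P0: store L6 := 49  ⟶  MII  (L6)  txn=BusRdX+Flush  M[L6]=99
step 16: P1: load  L7  ⟶  SSI  (L7)  txn=BusRd+Flush  M[L7]=92
step 17: P2: store L3 := 10  ⟶  IIM  (L3)  txn=∅  M[L3]=46
step 18: P1: load  L1  ⟶  IEI  (L1)  txn=BusRd  M[L1]=50
step 19: P0: load  L1  ⟶  SSI  (L1)  txn=BusRd  M[L1]=50
step 20: P1: load  L2  ⟶  SSI  (L2)  txn=BusRd+Flush  M[L2]=25
step 21: P2: load  L3  ⟶  IIM  (L3)  txn=∅  M[L3]=46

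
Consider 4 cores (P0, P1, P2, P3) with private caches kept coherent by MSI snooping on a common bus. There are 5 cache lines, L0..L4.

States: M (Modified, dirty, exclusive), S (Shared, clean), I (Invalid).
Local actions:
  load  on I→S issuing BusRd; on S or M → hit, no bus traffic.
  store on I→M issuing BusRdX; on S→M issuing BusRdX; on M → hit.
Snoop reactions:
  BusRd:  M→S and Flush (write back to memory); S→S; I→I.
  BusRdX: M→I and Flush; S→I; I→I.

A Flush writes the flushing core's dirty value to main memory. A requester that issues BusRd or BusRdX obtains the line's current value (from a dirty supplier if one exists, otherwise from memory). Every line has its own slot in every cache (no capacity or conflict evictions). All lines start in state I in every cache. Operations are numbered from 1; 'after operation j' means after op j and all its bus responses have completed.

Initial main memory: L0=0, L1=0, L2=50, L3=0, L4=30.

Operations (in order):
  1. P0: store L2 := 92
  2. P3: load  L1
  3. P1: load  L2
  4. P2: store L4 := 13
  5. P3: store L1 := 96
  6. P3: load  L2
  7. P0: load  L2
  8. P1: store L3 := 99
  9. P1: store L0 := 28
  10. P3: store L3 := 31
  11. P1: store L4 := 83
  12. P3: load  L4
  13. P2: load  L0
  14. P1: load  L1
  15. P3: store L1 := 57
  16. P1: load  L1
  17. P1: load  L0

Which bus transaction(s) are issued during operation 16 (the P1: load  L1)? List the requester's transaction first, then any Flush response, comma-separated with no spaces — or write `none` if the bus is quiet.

[1] P0: store L2 := 92 | P0:M(92), P1:I, P2:I, P3:I | bus: BusRdX
[2] P3: load  L1 | P0:I, P1:I, P2:I, P3:S(0) | bus: BusRd
[3] P1: load  L2 | P0:S(92), P1:S(92), P2:I, P3:I | bus: BusRd,Flush
[4] P2: store L4 := 13 | P0:I, P1:I, P2:M(13), P3:I | bus: BusRdX
[5] P3: store L1 := 96 | P0:I, P1:I, P2:I, P3:M(96) | bus: BusRdX
[6] P3: load  L2 | P0:S(92), P1:S(92), P2:I, P3:S(92) | bus: BusRd
[7] P0: load  L2 | P0:S(92), P1:S(92), P2:I, P3:S(92) | bus: none
[8] P1: store L3 := 99 | P0:I, P1:M(99), P2:I, P3:I | bus: BusRdX
[9] P1: store L0 := 28 | P0:I, P1:M(28), P2:I, P3:I | bus: BusRdX
[10] P3: store L3 := 31 | P0:I, P1:I, P2:I, P3:M(31) | bus: BusRdX,Flush
[11] P1: store L4 := 83 | P0:I, P1:M(83), P2:I, P3:I | bus: BusRdX,Flush
[12] P3: load  L4 | P0:I, P1:S(83), P2:I, P3:S(83) | bus: BusRd,Flush
[13] P2: load  L0 | P0:I, P1:S(28), P2:S(28), P3:I | bus: BusRd,Flush
[14] P1: load  L1 | P0:I, P1:S(96), P2:I, P3:S(96) | bus: BusRd,Flush
[15] P3: store L1 := 57 | P0:I, P1:I, P2:I, P3:M(57) | bus: BusRdX
[16] P1: load  L1 | P0:I, P1:S(57), P2:I, P3:S(57) | bus: BusRd,Flush
[17] P1: load  L0 | P0:I, P1:S(28), P2:S(28), P3:I | bus: none

bus = BusRd,Flush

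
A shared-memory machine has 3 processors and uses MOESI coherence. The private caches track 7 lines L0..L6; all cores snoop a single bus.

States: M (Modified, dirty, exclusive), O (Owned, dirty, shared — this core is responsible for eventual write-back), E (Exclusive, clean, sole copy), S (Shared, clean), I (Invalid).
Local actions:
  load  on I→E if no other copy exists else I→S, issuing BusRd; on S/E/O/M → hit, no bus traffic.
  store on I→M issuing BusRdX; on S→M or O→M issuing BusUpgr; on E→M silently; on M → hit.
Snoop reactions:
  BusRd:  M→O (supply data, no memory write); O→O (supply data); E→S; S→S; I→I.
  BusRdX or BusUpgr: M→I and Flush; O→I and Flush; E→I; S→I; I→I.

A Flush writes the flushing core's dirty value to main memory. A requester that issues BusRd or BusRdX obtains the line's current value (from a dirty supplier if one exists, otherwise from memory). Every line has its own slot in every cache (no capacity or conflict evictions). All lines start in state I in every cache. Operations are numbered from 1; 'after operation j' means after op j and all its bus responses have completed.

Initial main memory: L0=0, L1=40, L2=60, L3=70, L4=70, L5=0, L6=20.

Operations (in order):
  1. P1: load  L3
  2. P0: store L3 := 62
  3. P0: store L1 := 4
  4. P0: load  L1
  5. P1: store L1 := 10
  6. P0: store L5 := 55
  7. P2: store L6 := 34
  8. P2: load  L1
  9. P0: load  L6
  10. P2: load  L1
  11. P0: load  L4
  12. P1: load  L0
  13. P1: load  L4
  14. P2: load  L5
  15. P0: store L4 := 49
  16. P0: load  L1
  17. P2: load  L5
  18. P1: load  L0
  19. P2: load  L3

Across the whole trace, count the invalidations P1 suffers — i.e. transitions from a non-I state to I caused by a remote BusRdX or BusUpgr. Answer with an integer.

  op1 P1: load  L3 → I/E/I on L3; bus BusRd; mem=70
  op2 P0: store L3 := 62 → M/I/I on L3; bus BusRdX; mem=70
  op3 P0: store L1 := 4 → M/I/I on L1; bus BusRdX; mem=40
  op4 P0: load  L1 → M/I/I on L1; bus (none); mem=40
  op5 P1: store L1 := 10 → I/M/I on L1; bus BusRdX Flush; mem=4
  op6 P0: store L5 := 55 → M/I/I on L5; bus BusRdX; mem=0
  op7 P2: store L6 := 34 → I/I/M on L6; bus BusRdX; mem=20
  op8 P2: load  L1 → I/O/S on L1; bus BusRd; mem=4
  op9 P0: load  L6 → S/I/O on L6; bus BusRd; mem=20
  op10 P2: load  L1 → I/O/S on L1; bus (none); mem=4
  op11 P0: load  L4 → E/I/I on L4; bus BusRd; mem=70
  op12 P1: load  L0 → I/E/I on L0; bus BusRd; mem=0
  op13 P1: load  L4 → S/S/I on L4; bus BusRd; mem=70
  op14 P2: load  L5 → O/I/S on L5; bus BusRd; mem=0
  op15 P0: store L4 := 49 → M/I/I on L4; bus BusUpgr; mem=70
  op16 P0: load  L1 → S/O/S on L1; bus BusRd; mem=4
  op17 P2: load  L5 → O/I/S on L5; bus (none); mem=0
  op18 P1: load  L0 → I/E/I on L0; bus (none); mem=0
  op19 P2: load  L3 → O/I/S on L3; bus BusRd; mem=70

invalidations = 2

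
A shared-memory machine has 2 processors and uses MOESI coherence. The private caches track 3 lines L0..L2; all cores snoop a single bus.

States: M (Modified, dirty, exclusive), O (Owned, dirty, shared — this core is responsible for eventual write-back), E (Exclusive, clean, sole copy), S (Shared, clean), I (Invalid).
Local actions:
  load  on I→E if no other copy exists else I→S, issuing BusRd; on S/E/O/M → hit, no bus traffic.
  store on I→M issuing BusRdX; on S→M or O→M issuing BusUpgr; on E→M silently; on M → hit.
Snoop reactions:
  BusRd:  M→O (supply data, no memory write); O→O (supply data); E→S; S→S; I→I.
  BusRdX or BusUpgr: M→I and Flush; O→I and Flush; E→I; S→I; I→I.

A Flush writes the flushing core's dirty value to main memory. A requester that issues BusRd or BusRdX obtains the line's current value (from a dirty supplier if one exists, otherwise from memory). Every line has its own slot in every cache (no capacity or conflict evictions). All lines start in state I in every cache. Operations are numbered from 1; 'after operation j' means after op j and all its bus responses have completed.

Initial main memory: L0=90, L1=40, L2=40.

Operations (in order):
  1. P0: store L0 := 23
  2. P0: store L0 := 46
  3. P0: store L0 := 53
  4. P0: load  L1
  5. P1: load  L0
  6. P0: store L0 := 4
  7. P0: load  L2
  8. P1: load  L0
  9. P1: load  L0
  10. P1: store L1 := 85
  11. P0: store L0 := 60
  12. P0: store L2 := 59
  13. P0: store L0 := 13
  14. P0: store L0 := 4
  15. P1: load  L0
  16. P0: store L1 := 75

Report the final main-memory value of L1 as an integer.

  op1 P0: store L0 := 23 → M/I on L0; bus BusRdX; mem=90
  op2 P0: store L0 := 46 → M/I on L0; bus (none); mem=90
  op3 P0: store L0 := 53 → M/I on L0; bus (none); mem=90
  op4 P0: load  L1 → E/I on L1; bus BusRd; mem=40
  op5 P1: load  L0 → O/S on L0; bus BusRd; mem=90
  op6 P0: store L0 := 4 → M/I on L0; bus BusUpgr; mem=90
  op7 P0: load  L2 → E/I on L2; bus BusRd; mem=40
  op8 P1: load  L0 → O/S on L0; bus BusRd; mem=90
  op9 P1: load  L0 → O/S on L0; bus (none); mem=90
  op10 P1: store L1 := 85 → I/M on L1; bus BusRdX; mem=40
  op11 P0: store L0 := 60 → M/I on L0; bus BusUpgr; mem=90
  op12 P0: store L2 := 59 → M/I on L2; bus (none); mem=40
  op13 P0: store L0 := 13 → M/I on L0; bus (none); mem=90
  op14 P0: store L0 := 4 → M/I on L0; bus (none); mem=90
  op15 P1: load  L0 → O/S on L0; bus BusRd; mem=90
  op16 P0: store L1 := 75 → M/I on L1; bus BusRdX Flush; mem=85

memory[L1] = 85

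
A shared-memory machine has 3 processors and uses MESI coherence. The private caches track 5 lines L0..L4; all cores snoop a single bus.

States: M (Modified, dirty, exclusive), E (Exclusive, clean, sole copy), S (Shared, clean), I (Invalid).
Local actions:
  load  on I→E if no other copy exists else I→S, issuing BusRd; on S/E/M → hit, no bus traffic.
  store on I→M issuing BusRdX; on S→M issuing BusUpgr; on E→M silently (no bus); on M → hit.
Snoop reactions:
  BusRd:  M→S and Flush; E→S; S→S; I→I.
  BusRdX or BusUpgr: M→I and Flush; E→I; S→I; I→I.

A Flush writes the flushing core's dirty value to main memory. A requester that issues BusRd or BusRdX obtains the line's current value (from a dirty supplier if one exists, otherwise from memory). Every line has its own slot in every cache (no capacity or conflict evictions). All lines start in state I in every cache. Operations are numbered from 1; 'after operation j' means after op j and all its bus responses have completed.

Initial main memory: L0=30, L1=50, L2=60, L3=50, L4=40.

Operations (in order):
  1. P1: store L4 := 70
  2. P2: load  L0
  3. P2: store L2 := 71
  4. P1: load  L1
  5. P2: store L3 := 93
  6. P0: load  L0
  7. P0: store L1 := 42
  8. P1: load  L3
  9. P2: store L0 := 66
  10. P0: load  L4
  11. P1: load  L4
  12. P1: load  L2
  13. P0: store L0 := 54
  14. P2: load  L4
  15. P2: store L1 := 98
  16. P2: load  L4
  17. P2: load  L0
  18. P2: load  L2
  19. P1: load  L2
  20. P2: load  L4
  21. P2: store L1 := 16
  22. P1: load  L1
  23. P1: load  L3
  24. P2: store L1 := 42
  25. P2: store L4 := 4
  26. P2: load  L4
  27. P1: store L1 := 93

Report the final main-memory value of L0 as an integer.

[1] P1: store L4 := 70 | P0:I, P1:M(70), P2:I | bus: BusRdX
[2] P2: load  L0 | P0:I, P1:I, P2:E(30) | bus: BusRd
[3] P2: store L2 := 71 | P0:I, P1:I, P2:M(71) | bus: BusRdX
[4] P1: load  L1 | P0:I, P1:E(50), P2:I | bus: BusRd
[5] P2: store L3 := 93 | P0:I, P1:I, P2:M(93) | bus: BusRdX
[6] P0: load  L0 | P0:S(30), P1:I, P2:S(30) | bus: BusRd
[7] P0: store L1 := 42 | P0:M(42), P1:I, P2:I | bus: BusRdX
[8] P1: load  L3 | P0:I, P1:S(93), P2:S(93) | bus: BusRd,Flush
[9] P2: store L0 := 66 | P0:I, P1:I, P2:M(66) | bus: BusUpgr
[10] P0: load  L4 | P0:S(70), P1:S(70), P2:I | bus: BusRd,Flush
[11] P1: load  L4 | P0:S(70), P1:S(70), P2:I | bus: none
[12] P1: load  L2 | P0:I, P1:S(71), P2:S(71) | bus: BusRd,Flush
[13] P0: store L0 := 54 | P0:M(54), P1:I, P2:I | bus: BusRdX,Flush
[14] P2: load  L4 | P0:S(70), P1:S(70), P2:S(70) | bus: BusRd
[15] P2: store L1 := 98 | P0:I, P1:I, P2:M(98) | bus: BusRdX,Flush
[16] P2: load  L4 | P0:S(70), P1:S(70), P2:S(70) | bus: none
[17] P2: load  L0 | P0:S(54), P1:I, P2:S(54) | bus: BusRd,Flush
[18] P2: load  L2 | P0:I, P1:S(71), P2:S(71) | bus: none
[19] P1: load  L2 | P0:I, P1:S(71), P2:S(71) | bus: none
[20] P2: load  L4 | P0:S(70), P1:S(70), P2:S(70) | bus: none
[21] P2: store L1 := 16 | P0:I, P1:I, P2:M(16) | bus: none
[22] P1: load  L1 | P0:I, P1:S(16), P2:S(16) | bus: BusRd,Flush
[23] P1: load  L3 | P0:I, P1:S(93), P2:S(93) | bus: none
[24] P2: store L1 := 42 | P0:I, P1:I, P2:M(42) | bus: BusUpgr
[25] P2: store L4 := 4 | P0:I, P1:I, P2:M(4) | bus: BusUpgr
[26] P2: load  L4 | P0:I, P1:I, P2:M(4) | bus: none
[27] P1: store L1 := 93 | P0:I, P1:M(93), P2:I | bus: BusRdX,Flush

memory[L0] = 54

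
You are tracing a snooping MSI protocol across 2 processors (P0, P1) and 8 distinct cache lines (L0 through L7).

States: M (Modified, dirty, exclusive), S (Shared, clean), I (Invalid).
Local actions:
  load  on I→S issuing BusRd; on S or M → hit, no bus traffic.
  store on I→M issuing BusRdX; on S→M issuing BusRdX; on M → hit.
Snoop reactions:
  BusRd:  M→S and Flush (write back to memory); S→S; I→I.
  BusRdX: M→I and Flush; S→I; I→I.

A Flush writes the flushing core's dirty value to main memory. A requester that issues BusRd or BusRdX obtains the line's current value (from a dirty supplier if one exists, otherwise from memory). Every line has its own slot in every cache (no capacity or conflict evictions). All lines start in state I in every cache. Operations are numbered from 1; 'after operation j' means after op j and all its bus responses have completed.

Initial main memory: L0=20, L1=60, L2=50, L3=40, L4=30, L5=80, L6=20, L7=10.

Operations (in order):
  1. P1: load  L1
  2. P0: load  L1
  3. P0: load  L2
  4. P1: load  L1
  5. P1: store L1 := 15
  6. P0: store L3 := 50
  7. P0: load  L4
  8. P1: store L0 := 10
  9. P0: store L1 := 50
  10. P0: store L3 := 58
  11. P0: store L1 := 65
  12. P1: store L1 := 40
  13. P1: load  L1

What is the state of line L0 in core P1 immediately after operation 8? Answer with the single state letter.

[1] P1: load  L1 | P0:I, P1:S(60) | bus: BusRd
[2] P0: load  L1 | P0:S(60), P1:S(60) | bus: BusRd
[3] P0: load  L2 | P0:S(50), P1:I | bus: BusRd
[4] P1: load  L1 | P0:S(60), P1:S(60) | bus: none
[5] P1: store L1 := 15 | P0:I, P1:M(15) | bus: BusRdX
[6] P0: store L3 := 50 | P0:M(50), P1:I | bus: BusRdX
[7] P0: load  L4 | P0:S(30), P1:I | bus: BusRd
[8] P1: store L0 := 10 | P0:I, P1:M(10) | bus: BusRdX
[9] P0: store L1 := 50 | P0:M(50), P1:I | bus: BusRdX,Flush
[10] P0: store L3 := 58 | P0:M(58), P1:I | bus: none
[11] P0: store L1 := 65 | P0:M(65), P1:I | bus: none
[12] P1: store L1 := 40 | P0:I, P1:M(40) | bus: BusRdX,Flush
[13] P1: load  L1 | P0:I, P1:M(40) | bus: none

state = M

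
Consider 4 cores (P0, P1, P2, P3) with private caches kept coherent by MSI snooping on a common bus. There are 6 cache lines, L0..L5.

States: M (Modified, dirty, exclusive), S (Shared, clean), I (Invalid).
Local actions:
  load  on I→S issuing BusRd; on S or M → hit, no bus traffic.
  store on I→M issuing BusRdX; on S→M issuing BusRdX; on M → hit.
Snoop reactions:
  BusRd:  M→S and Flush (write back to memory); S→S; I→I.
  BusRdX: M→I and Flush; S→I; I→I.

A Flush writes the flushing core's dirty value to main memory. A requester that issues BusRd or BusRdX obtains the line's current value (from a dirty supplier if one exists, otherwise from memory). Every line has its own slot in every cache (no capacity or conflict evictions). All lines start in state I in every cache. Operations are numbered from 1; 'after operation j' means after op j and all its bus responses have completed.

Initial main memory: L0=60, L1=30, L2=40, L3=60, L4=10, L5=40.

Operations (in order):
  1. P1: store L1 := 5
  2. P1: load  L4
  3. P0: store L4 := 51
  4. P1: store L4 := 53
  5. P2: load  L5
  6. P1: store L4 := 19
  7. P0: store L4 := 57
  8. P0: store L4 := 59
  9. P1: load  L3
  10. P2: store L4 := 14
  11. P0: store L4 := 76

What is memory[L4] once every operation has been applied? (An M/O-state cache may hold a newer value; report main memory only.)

memory[L4] = 14

[1] P1: store L1 := 5 | P0:I, P1:M(5), P2:I, P3:I | bus: BusRdX
[2] P1: load  L4 | P0:I, P1:S(10), P2:I, P3:I | bus: BusRd
[3] P0: store L4 := 51 | P0:M(51), P1:I, P2:I, P3:I | bus: BusRdX
[4] P1: store L4 := 53 | P0:I, P1:M(53), P2:I, P3:I | bus: BusRdX,Flush
[5] P2: load  L5 | P0:I, P1:I, P2:S(40), P3:I | bus: BusRd
[6] P1: store L4 := 19 | P0:I, P1:M(19), P2:I, P3:I | bus: none
[7] P0: store L4 := 57 | P0:M(57), P1:I, P2:I, P3:I | bus: BusRdX,Flush
[8] P0: store L4 := 59 | P0:M(59), P1:I, P2:I, P3:I | bus: none
[9] P1: load  L3 | P0:I, P1:S(60), P2:I, P3:I | bus: BusRd
[10] P2: store L4 := 14 | P0:I, P1:I, P2:M(14), P3:I | bus: BusRdX,Flush
[11] P0: store L4 := 76 | P0:M(76), P1:I, P2:I, P3:I | bus: BusRdX,Flush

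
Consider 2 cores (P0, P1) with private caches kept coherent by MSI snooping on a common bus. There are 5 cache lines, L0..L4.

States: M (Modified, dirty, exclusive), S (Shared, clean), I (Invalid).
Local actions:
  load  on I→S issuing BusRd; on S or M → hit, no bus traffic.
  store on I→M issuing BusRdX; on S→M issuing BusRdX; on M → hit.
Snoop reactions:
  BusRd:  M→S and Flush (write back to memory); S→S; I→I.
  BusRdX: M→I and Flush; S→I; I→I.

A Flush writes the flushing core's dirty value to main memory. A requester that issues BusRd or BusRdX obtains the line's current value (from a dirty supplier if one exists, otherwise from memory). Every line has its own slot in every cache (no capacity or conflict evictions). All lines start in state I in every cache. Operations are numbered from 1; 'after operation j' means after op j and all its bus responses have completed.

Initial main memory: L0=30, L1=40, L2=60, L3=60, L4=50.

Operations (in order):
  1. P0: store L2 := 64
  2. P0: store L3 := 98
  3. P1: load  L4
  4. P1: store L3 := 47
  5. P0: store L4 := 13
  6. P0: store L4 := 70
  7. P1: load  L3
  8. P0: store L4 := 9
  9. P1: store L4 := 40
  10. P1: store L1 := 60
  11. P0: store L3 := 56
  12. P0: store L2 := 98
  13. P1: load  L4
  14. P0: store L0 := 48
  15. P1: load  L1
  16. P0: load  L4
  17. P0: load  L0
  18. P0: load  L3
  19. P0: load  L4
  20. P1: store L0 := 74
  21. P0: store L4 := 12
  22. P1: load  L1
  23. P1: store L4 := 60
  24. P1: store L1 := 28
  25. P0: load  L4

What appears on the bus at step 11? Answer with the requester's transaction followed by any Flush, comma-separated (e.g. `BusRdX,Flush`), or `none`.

bus = BusRdX,Flush

step 1: P0: store L2 := 64  ⟶  MI  (L2)  txn=BusRdX  M[L2]=60
step 2: P0: store L3 := 98  ⟶  MI  (L3)  txn=BusRdX  M[L3]=60
step 3: P1: load  L4  ⟶  IS  (L4)  txn=BusRd  M[L4]=50
step 4: P1: store L3 := 47  ⟶  IM  (L3)  txn=BusRdX+Flush  M[L3]=98
step 5: P0: store L4 := 13  ⟶  MI  (L4)  txn=BusRdX  M[L4]=50
step 6: P0: store L4 := 70  ⟶  MI  (L4)  txn=∅  M[L4]=50
step 7: P1: load  L3  ⟶  IM  (L3)  txn=∅  M[L3]=98
step 8: P0: store L4 := 9  ⟶  MI  (L4)  txn=∅  M[L4]=50
step 9: P1: store L4 := 40  ⟶  IM  (L4)  txn=BusRdX+Flush  M[L4]=9
step 10: P1: store L1 := 60  ⟶  IM  (L1)  txn=BusRdX  M[L1]=40
step 11: P0: store L3 := 56  ⟶  MI  (L3)  txn=BusRdX+Flush  M[L3]=47
step 12: P0: store L2 := 98  ⟶  MI  (L2)  txn=∅  M[L2]=60
step 13: P1: load  L4  ⟶  IM  (L4)  txn=∅  M[L4]=9
step 14: P0: store L0 := 48  ⟶  MI  (L0)  txn=BusRdX  M[L0]=30
step 15: P1: load  L1  ⟶  IM  (L1)  txn=∅  M[L1]=40
step 16: P0: load  L4  ⟶  SS  (L4)  txn=BusRd+Flush  M[L4]=40
step 17: P0: load  L0  ⟶  MI  (L0)  txn=∅  M[L0]=30
step 18: P0: load  L3  ⟶  MI  (L3)  txn=∅  M[L3]=47
step 19: P0: load  L4  ⟶  SS  (L4)  txn=∅  M[L4]=40
step 20: P1: store L0 := 74  ⟶  IM  (L0)  txn=BusRdX+Flush  M[L0]=48
step 21: P0: store L4 := 12  ⟶  MI  (L4)  txn=BusRdX  M[L4]=40
step 22: P1: load  L1  ⟶  IM  (L1)  txn=∅  M[L1]=40
step 23: P1: store L4 := 60  ⟶  IM  (L4)  txn=BusRdX+Flush  M[L4]=12
step 24: P1: store L1 := 28  ⟶  IM  (L1)  txn=∅  M[L1]=40
step 25: P0: load  L4  ⟶  SS  (L4)  txn=BusRd+Flush  M[L4]=60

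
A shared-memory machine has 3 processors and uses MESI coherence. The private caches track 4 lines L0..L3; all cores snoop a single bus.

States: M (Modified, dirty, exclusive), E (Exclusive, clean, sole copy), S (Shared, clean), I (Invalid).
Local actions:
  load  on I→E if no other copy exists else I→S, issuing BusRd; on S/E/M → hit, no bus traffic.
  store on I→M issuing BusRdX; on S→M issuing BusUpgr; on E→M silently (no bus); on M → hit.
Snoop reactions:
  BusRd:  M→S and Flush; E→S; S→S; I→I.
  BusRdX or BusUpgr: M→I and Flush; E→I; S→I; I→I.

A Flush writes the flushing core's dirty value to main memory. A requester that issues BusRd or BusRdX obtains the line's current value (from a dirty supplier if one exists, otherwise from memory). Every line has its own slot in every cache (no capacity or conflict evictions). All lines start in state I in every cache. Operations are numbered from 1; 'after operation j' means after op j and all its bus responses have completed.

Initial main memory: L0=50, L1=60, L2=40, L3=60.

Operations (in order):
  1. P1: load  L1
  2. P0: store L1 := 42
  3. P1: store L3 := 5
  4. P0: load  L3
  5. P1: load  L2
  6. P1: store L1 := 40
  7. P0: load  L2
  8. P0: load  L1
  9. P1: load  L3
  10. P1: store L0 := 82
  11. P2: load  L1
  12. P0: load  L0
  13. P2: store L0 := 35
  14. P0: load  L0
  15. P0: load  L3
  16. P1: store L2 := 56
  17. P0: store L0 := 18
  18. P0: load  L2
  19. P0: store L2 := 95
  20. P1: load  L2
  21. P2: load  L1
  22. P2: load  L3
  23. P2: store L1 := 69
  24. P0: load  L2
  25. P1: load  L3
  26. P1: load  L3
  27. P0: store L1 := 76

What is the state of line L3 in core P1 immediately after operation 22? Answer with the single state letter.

[1] P1: load  L1 | P0:I, P1:E(60), P2:I | bus: BusRd
[2] P0: store L1 := 42 | P0:M(42), P1:I, P2:I | bus: BusRdX
[3] P1: store L3 := 5 | P0:I, P1:M(5), P2:I | bus: BusRdX
[4] P0: load  L3 | P0:S(5), P1:S(5), P2:I | bus: BusRd,Flush
[5] P1: load  L2 | P0:I, P1:E(40), P2:I | bus: BusRd
[6] P1: store L1 := 40 | P0:I, P1:M(40), P2:I | bus: BusRdX,Flush
[7] P0: load  L2 | P0:S(40), P1:S(40), P2:I | bus: BusRd
[8] P0: load  L1 | P0:S(40), P1:S(40), P2:I | bus: BusRd,Flush
[9] P1: load  L3 | P0:S(5), P1:S(5), P2:I | bus: none
[10] P1: store L0 := 82 | P0:I, P1:M(82), P2:I | bus: BusRdX
[11] P2: load  L1 | P0:S(40), P1:S(40), P2:S(40) | bus: BusRd
[12] P0: load  L0 | P0:S(82), P1:S(82), P2:I | bus: BusRd,Flush
[13] P2: store L0 := 35 | P0:I, P1:I, P2:M(35) | bus: BusRdX
[14] P0: load  L0 | P0:S(35), P1:I, P2:S(35) | bus: BusRd,Flush
[15] P0: load  L3 | P0:S(5), P1:S(5), P2:I | bus: none
[16] P1: store L2 := 56 | P0:I, P1:M(56), P2:I | bus: BusUpgr
[17] P0: store L0 := 18 | P0:M(18), P1:I, P2:I | bus: BusUpgr
[18] P0: load  L2 | P0:S(56), P1:S(56), P2:I | bus: BusRd,Flush
[19] P0: store L2 := 95 | P0:M(95), P1:I, P2:I | bus: BusUpgr
[20] P1: load  L2 | P0:S(95), P1:S(95), P2:I | bus: BusRd,Flush
[21] P2: load  L1 | P0:S(40), P1:S(40), P2:S(40) | bus: none
[22] P2: load  L3 | P0:S(5), P1:S(5), P2:S(5) | bus: BusRd
[23] P2: store L1 := 69 | P0:I, P1:I, P2:M(69) | bus: BusUpgr
[24] P0: load  L2 | P0:S(95), P1:S(95), P2:I | bus: none
[25] P1: load  L3 | P0:S(5), P1:S(5), P2:S(5) | bus: none
[26] P1: load  L3 | P0:S(5), P1:S(5), P2:S(5) | bus: none
[27] P0: store L1 := 76 | P0:M(76), P1:I, P2:I | bus: BusRdX,Flush

state = S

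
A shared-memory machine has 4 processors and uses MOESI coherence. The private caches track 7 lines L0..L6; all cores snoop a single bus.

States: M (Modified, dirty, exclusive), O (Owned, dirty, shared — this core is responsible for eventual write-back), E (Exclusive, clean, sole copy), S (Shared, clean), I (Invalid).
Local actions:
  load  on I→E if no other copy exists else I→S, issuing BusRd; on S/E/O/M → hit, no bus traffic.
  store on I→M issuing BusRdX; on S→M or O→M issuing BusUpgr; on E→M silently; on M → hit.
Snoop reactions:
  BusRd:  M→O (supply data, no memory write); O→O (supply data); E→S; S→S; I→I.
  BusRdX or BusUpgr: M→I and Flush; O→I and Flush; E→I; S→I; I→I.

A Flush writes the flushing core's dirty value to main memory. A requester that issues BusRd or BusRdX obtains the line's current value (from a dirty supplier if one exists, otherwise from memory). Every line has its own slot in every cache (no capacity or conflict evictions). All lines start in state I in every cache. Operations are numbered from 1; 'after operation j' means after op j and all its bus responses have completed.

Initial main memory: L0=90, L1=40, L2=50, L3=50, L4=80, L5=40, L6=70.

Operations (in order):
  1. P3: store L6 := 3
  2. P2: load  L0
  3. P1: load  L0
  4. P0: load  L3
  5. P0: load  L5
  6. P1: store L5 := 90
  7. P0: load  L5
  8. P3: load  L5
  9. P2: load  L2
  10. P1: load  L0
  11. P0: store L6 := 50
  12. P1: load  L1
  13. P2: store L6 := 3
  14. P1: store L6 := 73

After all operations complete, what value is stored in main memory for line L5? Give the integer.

memory[L5] = 40

step 1: P3: store L6 := 3  ⟶  IIIM  (L6)  txn=BusRdX  M[L6]=70
step 2: P2: load  L0  ⟶  IIEI  (L0)  txn=BusRd  M[L0]=90
step 3: P1: load  L0  ⟶  ISSI  (L0)  txn=BusRd  M[L0]=90
step 4: P0: load  L3  ⟶  EIII  (L3)  txn=BusRd  M[L3]=50
step 5: P0: load  L5  ⟶  EIII  (L5)  txn=BusRd  M[L5]=40
step 6: P1: store L5 := 90  ⟶  IMII  (L5)  txn=BusRdX  M[L5]=40
step 7: P0: load  L5  ⟶  SOII  (L5)  txn=BusRd  M[L5]=40
step 8: P3: load  L5  ⟶  SOIS  (L5)  txn=BusRd  M[L5]=40
step 9: P2: load  L2  ⟶  IIEI  (L2)  txn=BusRd  M[L2]=50
step 10: P1: load  L0  ⟶  ISSI  (L0)  txn=∅  M[L0]=90
step 11: P0: store L6 := 50  ⟶  MIII  (L6)  txn=BusRdX+Flush  M[L6]=3
step 12: P1: load  L1  ⟶  IEII  (L1)  txn=BusRd  M[L1]=40
step 13: P2: store L6 := 3  ⟶  IIMI  (L6)  txn=BusRdX+Flush  M[L6]=50
step 14: P1: store L6 := 73  ⟶  IMII  (L6)  txn=BusRdX+Flush  M[L6]=3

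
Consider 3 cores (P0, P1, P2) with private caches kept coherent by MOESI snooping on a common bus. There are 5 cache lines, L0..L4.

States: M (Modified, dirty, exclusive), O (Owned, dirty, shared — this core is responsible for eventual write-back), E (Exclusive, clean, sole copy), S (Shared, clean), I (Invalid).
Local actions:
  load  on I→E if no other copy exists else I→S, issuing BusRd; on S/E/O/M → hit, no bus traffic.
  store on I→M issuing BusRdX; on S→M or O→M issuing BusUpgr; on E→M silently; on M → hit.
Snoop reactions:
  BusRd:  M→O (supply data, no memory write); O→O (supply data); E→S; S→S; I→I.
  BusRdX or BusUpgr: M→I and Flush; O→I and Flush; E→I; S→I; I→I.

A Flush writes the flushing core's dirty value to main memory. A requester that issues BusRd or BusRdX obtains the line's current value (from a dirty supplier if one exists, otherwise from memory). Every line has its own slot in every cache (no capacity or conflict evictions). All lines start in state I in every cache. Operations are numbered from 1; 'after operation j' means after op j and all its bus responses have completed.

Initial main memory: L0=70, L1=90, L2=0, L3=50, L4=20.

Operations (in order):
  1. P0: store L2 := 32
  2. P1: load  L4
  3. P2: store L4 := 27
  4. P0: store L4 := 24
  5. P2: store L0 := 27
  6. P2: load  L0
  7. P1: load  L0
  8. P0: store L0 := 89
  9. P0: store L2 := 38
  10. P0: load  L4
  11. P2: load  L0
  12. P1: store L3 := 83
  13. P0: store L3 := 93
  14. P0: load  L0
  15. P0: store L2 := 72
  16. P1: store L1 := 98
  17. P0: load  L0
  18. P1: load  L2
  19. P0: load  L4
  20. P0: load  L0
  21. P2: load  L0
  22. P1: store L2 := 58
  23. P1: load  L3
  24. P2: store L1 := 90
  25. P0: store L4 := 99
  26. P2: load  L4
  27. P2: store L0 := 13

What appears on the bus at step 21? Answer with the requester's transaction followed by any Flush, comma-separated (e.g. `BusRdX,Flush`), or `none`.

1. P0: store L2 := 32  bus=[BusRdX]  L2: P0=M P1=I P2=I  mem[L2]=0
2. P1: load  L4  bus=[BusRd]  L4: P0=I P1=E P2=I  mem[L4]=20
3. P2: store L4 := 27  bus=[BusRdX]  L4: P0=I P1=I P2=M  mem[L4]=20
4. P0: store L4 := 24  bus=[BusRdX,Flush]  L4: P0=M P1=I P2=I  mem[L4]=27
5. P2: store L0 := 27  bus=[BusRdX]  L0: P0=I P1=I P2=M  mem[L0]=70
6. P2: load  L0  bus=[-]  L0: P0=I P1=I P2=M  mem[L0]=70
7. P1: load  L0  bus=[BusRd]  L0: P0=I P1=S P2=O  mem[L0]=70
8. P0: store L0 := 89  bus=[BusRdX,Flush]  L0: P0=M P1=I P2=I  mem[L0]=27
9. P0: store L2 := 38  bus=[-]  L2: P0=M P1=I P2=I  mem[L2]=0
10. P0: load  L4  bus=[-]  L4: P0=M P1=I P2=I  mem[L4]=27
11. P2: load  L0  bus=[BusRd]  L0: P0=O P1=I P2=S  mem[L0]=27
12. P1: store L3 := 83  bus=[BusRdX]  L3: P0=I P1=M P2=I  mem[L3]=50
13. P0: store L3 := 93  bus=[BusRdX,Flush]  L3: P0=M P1=I P2=I  mem[L3]=83
14. P0: load  L0  bus=[-]  L0: P0=O P1=I P2=S  mem[L0]=27
15. P0: store L2 := 72  bus=[-]  L2: P0=M P1=I P2=I  mem[L2]=0
16. P1: store L1 := 98  bus=[BusRdX]  L1: P0=I P1=M P2=I  mem[L1]=90
17. P0: load  L0  bus=[-]  L0: P0=O P1=I P2=S  mem[L0]=27
18. P1: load  L2  bus=[BusRd]  L2: P0=O P1=S P2=I  mem[L2]=0
19. P0: load  L4  bus=[-]  L4: P0=M P1=I P2=I  mem[L4]=27
20. P0: load  L0  bus=[-]  L0: P0=O P1=I P2=S  mem[L0]=27
21. P2: load  L0  bus=[-]  L0: P0=O P1=I P2=S  mem[L0]=27
22. P1: store L2 := 58  bus=[BusUpgr,Flush]  L2: P0=I P1=M P2=I  mem[L2]=72
23. P1: load  L3  bus=[BusRd]  L3: P0=O P1=S P2=I  mem[L3]=83
24. P2: store L1 := 90  bus=[BusRdX,Flush]  L1: P0=I P1=I P2=M  mem[L1]=98
25. P0: store L4 := 99  bus=[-]  L4: P0=M P1=I P2=I  mem[L4]=27
26. P2: load  L4  bus=[BusRd]  L4: P0=O P1=I P2=S  mem[L4]=27
27. P2: store L0 := 13  bus=[BusUpgr,Flush]  L0: P0=I P1=I P2=M  mem[L0]=89

bus = none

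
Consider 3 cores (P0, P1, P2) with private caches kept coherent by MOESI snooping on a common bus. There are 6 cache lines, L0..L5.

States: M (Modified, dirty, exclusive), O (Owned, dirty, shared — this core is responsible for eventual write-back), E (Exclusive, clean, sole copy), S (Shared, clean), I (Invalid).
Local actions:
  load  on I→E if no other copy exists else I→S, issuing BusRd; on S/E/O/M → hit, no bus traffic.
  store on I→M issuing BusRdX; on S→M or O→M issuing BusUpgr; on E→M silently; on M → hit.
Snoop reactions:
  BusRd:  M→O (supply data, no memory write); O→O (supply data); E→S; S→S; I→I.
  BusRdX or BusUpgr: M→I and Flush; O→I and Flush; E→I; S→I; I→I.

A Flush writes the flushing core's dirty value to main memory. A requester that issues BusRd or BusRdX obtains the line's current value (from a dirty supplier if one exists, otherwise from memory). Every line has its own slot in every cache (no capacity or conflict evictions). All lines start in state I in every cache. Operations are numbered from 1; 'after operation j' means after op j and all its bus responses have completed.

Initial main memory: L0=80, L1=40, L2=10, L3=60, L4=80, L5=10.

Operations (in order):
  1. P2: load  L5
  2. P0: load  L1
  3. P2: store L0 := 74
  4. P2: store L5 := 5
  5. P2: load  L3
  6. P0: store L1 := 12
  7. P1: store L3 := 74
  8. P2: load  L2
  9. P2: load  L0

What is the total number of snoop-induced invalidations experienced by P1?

invalidations = 0

1. P2: load  L5  bus=[BusRd]  L5: P0=I P1=I P2=E  mem[L5]=10
2. P0: load  L1  bus=[BusRd]  L1: P0=E P1=I P2=I  mem[L1]=40
3. P2: store L0 := 74  bus=[BusRdX]  L0: P0=I P1=I P2=M  mem[L0]=80
4. P2: store L5 := 5  bus=[-]  L5: P0=I P1=I P2=M  mem[L5]=10
5. P2: load  L3  bus=[BusRd]  L3: P0=I P1=I P2=E  mem[L3]=60
6. P0: store L1 := 12  bus=[-]  L1: P0=M P1=I P2=I  mem[L1]=40
7. P1: store L3 := 74  bus=[BusRdX]  L3: P0=I P1=M P2=I  mem[L3]=60
8. P2: load  L2  bus=[BusRd]  L2: P0=I P1=I P2=E  mem[L2]=10
9. P2: load  L0  bus=[-]  L0: P0=I P1=I P2=M  mem[L0]=80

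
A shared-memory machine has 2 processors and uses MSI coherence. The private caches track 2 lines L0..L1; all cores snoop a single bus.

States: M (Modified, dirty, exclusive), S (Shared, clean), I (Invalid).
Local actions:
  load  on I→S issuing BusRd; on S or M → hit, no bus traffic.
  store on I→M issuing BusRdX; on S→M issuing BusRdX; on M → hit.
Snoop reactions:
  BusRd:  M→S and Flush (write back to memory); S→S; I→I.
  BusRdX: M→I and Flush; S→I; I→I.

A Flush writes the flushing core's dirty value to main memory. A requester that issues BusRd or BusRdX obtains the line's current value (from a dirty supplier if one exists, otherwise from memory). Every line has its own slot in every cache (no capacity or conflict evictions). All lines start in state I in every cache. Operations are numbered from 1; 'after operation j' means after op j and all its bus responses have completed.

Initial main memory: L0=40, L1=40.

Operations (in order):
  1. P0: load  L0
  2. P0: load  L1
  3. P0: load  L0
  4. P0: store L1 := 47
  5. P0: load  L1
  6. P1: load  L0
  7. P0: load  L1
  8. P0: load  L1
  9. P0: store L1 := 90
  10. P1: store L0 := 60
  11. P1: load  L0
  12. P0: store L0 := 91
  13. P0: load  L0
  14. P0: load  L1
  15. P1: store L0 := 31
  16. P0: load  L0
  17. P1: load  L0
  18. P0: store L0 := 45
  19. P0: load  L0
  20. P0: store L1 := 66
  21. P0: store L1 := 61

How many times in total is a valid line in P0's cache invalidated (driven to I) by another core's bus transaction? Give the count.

invalidations = 2

  op1 P0: load  L0 → S/I on L0; bus BusRd; mem=40
  op2 P0: load  L1 → S/I on L1; bus BusRd; mem=40
  op3 P0: load  L0 → S/I on L0; bus (none); mem=40
  op4 P0: store L1 := 47 → M/I on L1; bus BusRdX; mem=40
  op5 P0: load  L1 → M/I on L1; bus (none); mem=40
  op6 P1: load  L0 → S/S on L0; bus BusRd; mem=40
  op7 P0: load  L1 → M/I on L1; bus (none); mem=40
  op8 P0: load  L1 → M/I on L1; bus (none); mem=40
  op9 P0: store L1 := 90 → M/I on L1; bus (none); mem=40
  op10 P1: store L0 := 60 → I/M on L0; bus BusRdX; mem=40
  op11 P1: load  L0 → I/M on L0; bus (none); mem=40
  op12 P0: store L0 := 91 → M/I on L0; bus BusRdX Flush; mem=60
  op13 P0: load  L0 → M/I on L0; bus (none); mem=60
  op14 P0: load  L1 → M/I on L1; bus (none); mem=40
  op15 P1: store L0 := 31 → I/M on L0; bus BusRdX Flush; mem=91
  op16 P0: load  L0 → S/S on L0; bus BusRd Flush; mem=31
  op17 P1: load  L0 → S/S on L0; bus (none); mem=31
  op18 P0: store L0 := 45 → M/I on L0; bus BusRdX; mem=31
  op19 P0: load  L0 → M/I on L0; bus (none); mem=31
  op20 P0: store L1 := 66 → M/I on L1; bus (none); mem=40
  op21 P0: store L1 := 61 → M/I on L1; bus (none); mem=40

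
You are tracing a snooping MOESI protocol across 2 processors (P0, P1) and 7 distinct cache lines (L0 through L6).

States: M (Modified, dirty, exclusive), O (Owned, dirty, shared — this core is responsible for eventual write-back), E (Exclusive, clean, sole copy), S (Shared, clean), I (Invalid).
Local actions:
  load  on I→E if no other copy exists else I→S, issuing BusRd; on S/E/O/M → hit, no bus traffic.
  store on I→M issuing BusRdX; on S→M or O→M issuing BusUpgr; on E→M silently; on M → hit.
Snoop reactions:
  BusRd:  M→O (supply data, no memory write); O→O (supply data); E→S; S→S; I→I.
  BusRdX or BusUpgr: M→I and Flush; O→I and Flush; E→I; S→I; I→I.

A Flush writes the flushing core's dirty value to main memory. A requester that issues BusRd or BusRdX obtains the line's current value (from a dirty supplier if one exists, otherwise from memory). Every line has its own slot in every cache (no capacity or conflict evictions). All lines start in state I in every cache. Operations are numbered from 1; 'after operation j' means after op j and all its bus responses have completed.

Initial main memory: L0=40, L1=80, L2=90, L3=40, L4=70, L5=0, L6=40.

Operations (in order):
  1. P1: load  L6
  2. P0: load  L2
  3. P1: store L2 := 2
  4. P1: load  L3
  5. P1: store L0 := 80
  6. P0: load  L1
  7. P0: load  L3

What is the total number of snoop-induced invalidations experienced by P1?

invalidations = 0

  op1 P1: load  L6 → I/E on L6; bus BusRd; mem=40
  op2 P0: load  L2 → E/I on L2; bus BusRd; mem=90
  op3 P1: store L2 := 2 → I/M on L2; bus BusRdX; mem=90
  op4 P1: load  L3 → I/E on L3; bus BusRd; mem=40
  op5 P1: store L0 := 80 → I/M on L0; bus BusRdX; mem=40
  op6 P0: load  L1 → E/I on L1; bus BusRd; mem=80
  op7 P0: load  L3 → S/S on L3; bus BusRd; mem=40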